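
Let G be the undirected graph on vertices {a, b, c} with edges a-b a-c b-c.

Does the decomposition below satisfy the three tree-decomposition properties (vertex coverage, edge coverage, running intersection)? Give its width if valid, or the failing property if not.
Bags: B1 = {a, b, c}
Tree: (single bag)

Yes; width 2.

Every vertex of G appears in some bag (union = {a, b, c}); every edge is covered by a bag; and for each vertex v the set of bags containing v is connected in the bag tree. The decomposition is therefore valid. The largest bag has 3 vertices, so the width is 2.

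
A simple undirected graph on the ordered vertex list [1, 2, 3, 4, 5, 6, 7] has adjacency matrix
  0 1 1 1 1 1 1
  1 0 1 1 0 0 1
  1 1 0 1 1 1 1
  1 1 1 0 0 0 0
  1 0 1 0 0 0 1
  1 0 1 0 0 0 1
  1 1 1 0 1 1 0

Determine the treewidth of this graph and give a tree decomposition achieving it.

Each bag holds 4 vertices, so the decomposition has width 3, which upper-bounds the treewidth. On the other hand G contains the 4-clique {1, 2, 3, 4}. A clique must lie in a single bag of any decomposition, so no decomposition can have width below 3. The upper and lower bounds meet at 3, so that is the treewidth.

Treewidth 3.
One optimal decomposition is:
Bags: B1 = {1, 2, 3, 7}  B2 = {1, 3, 6, 7}  B3 = {1, 2, 3, 4}  B4 = {1, 3, 5, 7}
Tree: B1–B2, B1–B3, B2–B4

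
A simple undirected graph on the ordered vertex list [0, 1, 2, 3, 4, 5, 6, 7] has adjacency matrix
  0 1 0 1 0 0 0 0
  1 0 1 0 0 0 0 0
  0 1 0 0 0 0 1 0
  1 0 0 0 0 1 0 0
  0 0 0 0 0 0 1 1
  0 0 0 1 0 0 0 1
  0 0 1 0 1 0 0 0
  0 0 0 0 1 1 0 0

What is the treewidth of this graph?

A width-2 tree decomposition is:
Bags: B1 = {2, 4, 6}  B2 = {2, 4, 7}  B3 = {2, 5, 7}  B4 = {2, 3, 5}  B5 = {0, 2, 3}  B6 = {0, 1, 2}
Tree: B1–B2, B2–B3, B3–B4, B4–B5, B5–B6
Every bag has size at most 3, so the width is 3 − 1 = 2 and tw(G) ≤ 2. Since 2–6–4–7–5–3–0–1–2 is a cycle in G, G is not acyclic. Forests are exactly the graphs of treewidth ≤ 1, so tw(G) ≥ 2. Hence tw(G) = 2 exactly.

2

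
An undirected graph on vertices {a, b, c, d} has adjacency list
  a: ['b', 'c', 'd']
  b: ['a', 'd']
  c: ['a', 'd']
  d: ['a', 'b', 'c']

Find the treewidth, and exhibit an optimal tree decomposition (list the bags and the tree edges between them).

Treewidth 2.
Bags: B1 = {a, c, d}  B2 = {a, b, d}
Tree: B1–B2

Each bag holds 3 vertices, so the decomposition has width 2, which upper-bounds the treewidth. Conversely, {a, c, d} is a clique of size 3, and the vertices of any clique must share a bag in every tree decomposition; so some bag has ≥ 3 vertices and tw(G) ≥ 2. The upper and lower bounds meet at 2, so that is the treewidth.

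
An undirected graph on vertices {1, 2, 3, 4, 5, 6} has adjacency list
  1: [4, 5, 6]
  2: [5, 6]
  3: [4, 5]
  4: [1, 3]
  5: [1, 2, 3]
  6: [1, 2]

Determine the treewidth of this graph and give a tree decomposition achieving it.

Treewidth 2.
Bags: B1 = {2, 5, 6}  B2 = {1, 5, 6}  B3 = {1, 3, 5}  B4 = {1, 3, 4}
Tree: B1–B2, B2–B3, B3–B4

Every bag has size at most 3, so the width is 3 − 1 = 2 and tw(G) ≤ 2. Since 2–6–1–5–2 is a cycle in G, G is not acyclic. Forests are exactly the graphs of treewidth ≤ 1, so tw(G) ≥ 2. The upper and lower bounds meet at 2, so that is the treewidth.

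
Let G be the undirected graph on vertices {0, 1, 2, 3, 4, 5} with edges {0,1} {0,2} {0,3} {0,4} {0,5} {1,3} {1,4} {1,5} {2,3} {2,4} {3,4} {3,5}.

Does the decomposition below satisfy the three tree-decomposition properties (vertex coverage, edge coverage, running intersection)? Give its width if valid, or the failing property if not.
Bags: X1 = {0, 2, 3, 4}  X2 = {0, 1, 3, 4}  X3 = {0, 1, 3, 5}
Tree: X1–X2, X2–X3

Yes; width 3.

Vertex coverage: the bags together contain {0, 1, 2, 3, 4, 5}, the full vertex set. Edge coverage: each edge of G has both endpoints in at least one bag. Running intersection: for every vertex, the bags containing it form a connected subtree. All three properties hold, so this is a valid tree decomposition of width max|bag| − 1 = 3, and hence tw(G) ≤ 3.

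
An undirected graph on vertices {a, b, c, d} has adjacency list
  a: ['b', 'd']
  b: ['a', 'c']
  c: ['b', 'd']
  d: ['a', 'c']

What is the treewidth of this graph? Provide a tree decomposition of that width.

Treewidth 2.
One optimal decomposition is:
Bags: B1 = {a, b, c}  B2 = {a, c, d}
Tree: B1–B2

Every bag has size at most 3, so the width is 3 − 1 = 2 and tw(G) ≤ 2. Since c–b–a–d–c is a cycle in G, G is not acyclic. Forests are exactly the graphs of treewidth ≤ 1, so tw(G) ≥ 2. Hence tw(G) = 2 exactly.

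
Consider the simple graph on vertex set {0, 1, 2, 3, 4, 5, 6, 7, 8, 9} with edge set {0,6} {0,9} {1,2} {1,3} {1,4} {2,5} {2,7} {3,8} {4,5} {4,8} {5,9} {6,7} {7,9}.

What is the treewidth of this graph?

A width-2 tree decomposition is:
Bags: B1 = {1, 3, 8}  B2 = {1, 4, 8}  B3 = {1, 2, 4}  B4 = {2, 4, 5}  B5 = {2, 5, 7}  B6 = {5, 7, 9}  B7 = {6, 7, 9}  B8 = {0, 6, 9}
Tree: B1–B2, B2–B3, B3–B4, B4–B5, B5–B6, B6–B7, B7–B8
Each bag holds 3 vertices, so the decomposition has width 2, which upper-bounds the treewidth. Since 3–8–4–1–3 is a cycle in G, G is not acyclic. Forests are exactly the graphs of treewidth ≤ 1, so tw(G) ≥ 2. Hence tw(G) = 2 exactly.

2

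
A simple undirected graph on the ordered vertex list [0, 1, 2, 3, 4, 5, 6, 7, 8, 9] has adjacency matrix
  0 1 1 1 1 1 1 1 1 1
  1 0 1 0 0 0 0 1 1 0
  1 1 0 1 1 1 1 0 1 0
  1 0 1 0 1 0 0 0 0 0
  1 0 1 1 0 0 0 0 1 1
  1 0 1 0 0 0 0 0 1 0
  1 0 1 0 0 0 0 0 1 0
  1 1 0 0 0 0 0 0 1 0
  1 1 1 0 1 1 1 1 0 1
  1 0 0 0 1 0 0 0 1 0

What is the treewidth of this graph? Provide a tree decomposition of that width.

Treewidth 3.
Bags: B1 = {0, 2, 4, 8}  B2 = {0, 2, 3, 4}  B3 = {0, 2, 5, 8}  B4 = {0, 1, 2, 8}  B5 = {0, 4, 8, 9}  B6 = {0, 2, 6, 8}  B7 = {0, 1, 7, 8}
Tree: B1–B2, B1–B3, B1–B4, B1–B5, B1–B6, B4–B7

Each bag holds 4 vertices, so the decomposition has width 3, which upper-bounds the treewidth. For the lower bound, the 4 vertices {0, 4, 8, 9} are pairwise adjacent, and any tree decomposition puts a clique entirely inside one bag — forcing width ≥ 3. Therefore the treewidth is 3.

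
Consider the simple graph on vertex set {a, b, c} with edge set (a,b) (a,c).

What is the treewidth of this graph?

1

A width-1 tree decomposition is:
Bags: B1 = {a, b}  B2 = {a, c}
Tree: B1–B2
The largest bag has 2 vertices, giving width 1; this decomposition certifies tw(G) ≤ 1. Since G has at least one edge (e.g. b–a), it is not an edgeless graph, so tw(G) ≥ 1. Combining the bounds, tw(G) = 1.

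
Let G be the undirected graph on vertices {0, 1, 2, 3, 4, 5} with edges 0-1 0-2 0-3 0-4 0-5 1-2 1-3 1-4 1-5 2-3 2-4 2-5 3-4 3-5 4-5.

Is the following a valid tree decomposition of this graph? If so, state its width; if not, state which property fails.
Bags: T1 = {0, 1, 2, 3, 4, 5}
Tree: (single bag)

Yes; width 5.

Every vertex of G appears in some bag (union = {0, 1, 2, 3, 4, 5}); every edge is covered by a bag; and for each vertex v the set of bags containing v is connected in the bag tree. The decomposition is therefore valid. The largest bag has 6 vertices, so the width is 5.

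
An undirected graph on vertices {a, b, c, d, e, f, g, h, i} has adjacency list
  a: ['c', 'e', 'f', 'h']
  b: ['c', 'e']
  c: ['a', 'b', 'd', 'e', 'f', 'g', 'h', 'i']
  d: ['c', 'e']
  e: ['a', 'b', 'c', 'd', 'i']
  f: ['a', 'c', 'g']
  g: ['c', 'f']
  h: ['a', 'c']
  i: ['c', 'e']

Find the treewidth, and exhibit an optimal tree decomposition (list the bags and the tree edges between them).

The largest bag has 3 vertices, giving width 2; this decomposition certifies tw(G) ≤ 2. For the lower bound, the 3 vertices {c, f, g} are pairwise adjacent, and any tree decomposition puts a clique entirely inside one bag — forcing width ≥ 2. The upper and lower bounds meet at 2, so that is the treewidth.

Treewidth 2.
Bags: B1 = {a, c, h}  B2 = {a, c, e}  B3 = {a, c, f}  B4 = {c, e, i}  B5 = {c, d, e}  B6 = {c, f, g}  B7 = {b, c, e}
Tree: B1–B2, B2–B3, B2–B4, B4–B5, B3–B6, B2–B7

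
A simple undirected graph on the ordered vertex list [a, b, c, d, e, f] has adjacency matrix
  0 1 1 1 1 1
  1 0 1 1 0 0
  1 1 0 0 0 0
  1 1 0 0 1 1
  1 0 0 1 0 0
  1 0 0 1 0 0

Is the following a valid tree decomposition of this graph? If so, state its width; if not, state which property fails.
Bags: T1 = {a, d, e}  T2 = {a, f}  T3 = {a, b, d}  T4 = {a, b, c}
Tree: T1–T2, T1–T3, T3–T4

A tree decomposition must satisfy three properties: every vertex lies in some bag; for every edge, both endpoints lie together in some bag; and for every vertex, the bags containing it form a connected subtree. Here edge (d,f) lies in no bag, so the decomposition is invalid.

No — edge (d,f) lies in no bag.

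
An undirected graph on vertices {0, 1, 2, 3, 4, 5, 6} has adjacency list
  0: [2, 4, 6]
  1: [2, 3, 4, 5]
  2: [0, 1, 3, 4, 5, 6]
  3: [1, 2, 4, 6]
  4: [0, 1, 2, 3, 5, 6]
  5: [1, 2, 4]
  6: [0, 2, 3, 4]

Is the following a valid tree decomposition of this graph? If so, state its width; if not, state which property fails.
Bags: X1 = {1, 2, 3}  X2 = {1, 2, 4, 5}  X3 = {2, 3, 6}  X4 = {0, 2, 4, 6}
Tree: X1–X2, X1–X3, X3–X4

A tree decomposition must satisfy three properties: every vertex lies in some bag; for every edge, both endpoints lie together in some bag; and for every vertex, the bags containing it form a connected subtree. Here edge (4,3) lies in no bag, so the decomposition is invalid.

No — edge (4,3) lies in no bag.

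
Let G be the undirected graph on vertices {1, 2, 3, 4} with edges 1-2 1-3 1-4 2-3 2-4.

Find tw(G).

A width-2 tree decomposition is:
Bags: B1 = {1, 2, 3}  B2 = {1, 2, 4}
Tree: B1–B2
Each bag holds 3 vertices, so the decomposition has width 2, which upper-bounds the treewidth. Conversely, {1, 2, 3} is a clique of size 3, and the vertices of any clique must share a bag in every tree decomposition; so some bag has ≥ 3 vertices and tw(G) ≥ 2. Combining the bounds, tw(G) = 2.

2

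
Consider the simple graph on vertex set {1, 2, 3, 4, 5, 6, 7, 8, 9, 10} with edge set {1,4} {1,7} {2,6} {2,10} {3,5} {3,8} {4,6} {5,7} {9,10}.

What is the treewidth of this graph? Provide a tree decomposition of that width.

Treewidth 1.
Bags: B1 = {3, 8}  B2 = {3, 5}  B3 = {5, 7}  B4 = {1, 7}  B5 = {1, 4}  B6 = {4, 6}  B7 = {2, 6}  B8 = {2, 10}  B9 = {9, 10}
Tree: B1–B2, B2–B3, B3–B4, B4–B5, B5–B6, B6–B7, B7–B8, B8–B9

Every bag has size at most 2, so the width is 2 − 1 = 1 and tw(G) ≤ 1. Any graph with an edge has treewidth ≥ 1, and G has the edge 8–3. The upper and lower bounds meet at 1, so that is the treewidth.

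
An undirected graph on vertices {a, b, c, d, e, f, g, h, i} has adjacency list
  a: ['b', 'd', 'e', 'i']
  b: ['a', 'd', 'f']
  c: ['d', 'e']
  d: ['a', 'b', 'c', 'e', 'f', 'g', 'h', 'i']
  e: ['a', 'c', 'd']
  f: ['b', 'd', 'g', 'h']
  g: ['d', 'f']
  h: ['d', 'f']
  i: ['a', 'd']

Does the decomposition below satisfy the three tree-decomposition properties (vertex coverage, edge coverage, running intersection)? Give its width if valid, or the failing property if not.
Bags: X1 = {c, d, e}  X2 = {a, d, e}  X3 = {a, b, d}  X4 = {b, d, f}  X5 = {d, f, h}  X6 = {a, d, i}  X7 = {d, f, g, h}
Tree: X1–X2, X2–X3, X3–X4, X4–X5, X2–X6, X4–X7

A tree decomposition must satisfy three properties: every vertex lies in some bag; for every edge, both endpoints lie together in some bag; and for every vertex, the bags containing it form a connected subtree. Here bags containing vertex h are not connected in the tree, so the decomposition is invalid.

No — bags containing vertex h are not connected in the tree.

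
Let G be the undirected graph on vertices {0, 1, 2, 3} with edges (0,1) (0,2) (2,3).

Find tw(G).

A width-1 tree decomposition is:
Bags: B1 = {0, 1}  B2 = {0, 2}  B3 = {2, 3}
Tree: B1–B2, B2–B3
The largest bag has 2 vertices, giving width 1; this decomposition certifies tw(G) ≤ 1. Since G has at least one edge (e.g. 1–0), it is not an edgeless graph, so tw(G) ≥ 1. Hence tw(G) = 1 exactly.

1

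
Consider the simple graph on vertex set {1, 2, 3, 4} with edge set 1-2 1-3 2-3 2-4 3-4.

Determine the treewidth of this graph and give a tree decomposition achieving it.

Treewidth 2.
One optimal decomposition is:
Bags: B1 = {1, 2, 3}  B2 = {2, 3, 4}
Tree: B1–B2

The largest bag has 3 vertices, giving width 2; this decomposition certifies tw(G) ≤ 2. For the lower bound, the 3 vertices {1, 2, 3} are pairwise adjacent, and any tree decomposition puts a clique entirely inside one bag — forcing width ≥ 2. Therefore the treewidth is 2.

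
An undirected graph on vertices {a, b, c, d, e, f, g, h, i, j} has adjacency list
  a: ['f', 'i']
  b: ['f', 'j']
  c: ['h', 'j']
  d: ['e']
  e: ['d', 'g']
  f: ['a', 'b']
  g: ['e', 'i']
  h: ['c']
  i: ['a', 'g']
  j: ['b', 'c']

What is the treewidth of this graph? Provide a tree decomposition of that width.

Treewidth 1.
Bags: B1 = {c, h}  B2 = {c, j}  B3 = {b, j}  B4 = {b, f}  B5 = {a, f}  B6 = {a, i}  B7 = {g, i}  B8 = {e, g}  B9 = {d, e}
Tree: B1–B2, B2–B3, B3–B4, B4–B5, B5–B6, B6–B7, B7–B8, B8–B9

The largest bag has 2 vertices, giving width 1; this decomposition certifies tw(G) ≤ 1. G has an edge, so its treewidth is at least 1. The upper and lower bounds meet at 1, so that is the treewidth.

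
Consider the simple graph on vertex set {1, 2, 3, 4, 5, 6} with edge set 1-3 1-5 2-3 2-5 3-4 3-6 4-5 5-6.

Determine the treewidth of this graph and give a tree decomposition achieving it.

Each bag holds 3 vertices, so the decomposition has width 2, which upper-bounds the treewidth. For the lower bound, G contains the cycle 2–3–1–5–2, so G is not a forest; only forests have treewidth ≤ 1, hence tw(G) ≥ 2. The upper and lower bounds meet at 2, so that is the treewidth.

Treewidth 2.
One optimal decomposition is:
Bags: B1 = {2, 3, 5}  B2 = {1, 3, 5}  B3 = {3, 4, 5}  B4 = {3, 5, 6}
Tree: B1–B2, B2–B3, B3–B4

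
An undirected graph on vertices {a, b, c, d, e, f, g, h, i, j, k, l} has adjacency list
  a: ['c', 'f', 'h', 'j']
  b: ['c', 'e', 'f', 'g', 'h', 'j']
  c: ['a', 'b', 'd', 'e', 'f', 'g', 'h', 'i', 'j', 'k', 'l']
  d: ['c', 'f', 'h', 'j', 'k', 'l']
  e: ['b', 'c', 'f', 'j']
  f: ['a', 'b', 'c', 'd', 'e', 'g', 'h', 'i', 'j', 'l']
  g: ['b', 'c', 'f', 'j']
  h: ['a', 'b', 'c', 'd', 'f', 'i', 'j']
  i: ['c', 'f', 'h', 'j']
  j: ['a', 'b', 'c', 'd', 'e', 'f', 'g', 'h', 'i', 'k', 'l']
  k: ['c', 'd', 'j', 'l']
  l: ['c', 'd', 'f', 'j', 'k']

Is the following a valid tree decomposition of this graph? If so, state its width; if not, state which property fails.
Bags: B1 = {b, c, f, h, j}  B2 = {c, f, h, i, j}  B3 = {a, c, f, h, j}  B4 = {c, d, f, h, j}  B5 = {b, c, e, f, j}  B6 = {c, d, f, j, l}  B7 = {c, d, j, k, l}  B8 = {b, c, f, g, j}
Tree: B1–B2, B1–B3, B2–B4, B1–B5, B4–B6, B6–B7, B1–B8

Vertex coverage: the bags together contain {a, b, c, d, e, f, g, h, i, j, k, l}, the full vertex set. Edge coverage: each edge of G has both endpoints in at least one bag. Running intersection: for every vertex, the bags containing it form a connected subtree. All three properties hold, so this is a valid tree decomposition of width max|bag| − 1 = 4, and hence tw(G) ≤ 4.

Yes; width 4.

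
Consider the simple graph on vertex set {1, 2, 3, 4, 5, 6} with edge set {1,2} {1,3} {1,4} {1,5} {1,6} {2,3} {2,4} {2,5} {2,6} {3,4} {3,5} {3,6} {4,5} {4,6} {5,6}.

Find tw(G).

A width-5 tree decomposition is:
Bags: B1 = {1, 2, 3, 4, 5, 6}
Tree: (single bag)
With just one bag of size 6, the width is 6 − 1 = 5, so tw(G) ≤ 5. On the other hand G contains the 6-clique {1, 2, 3, 4, 5, 6}. A clique must lie in a single bag of any decomposition, so no decomposition can have width below 5. Combining the bounds, tw(G) = 5.

5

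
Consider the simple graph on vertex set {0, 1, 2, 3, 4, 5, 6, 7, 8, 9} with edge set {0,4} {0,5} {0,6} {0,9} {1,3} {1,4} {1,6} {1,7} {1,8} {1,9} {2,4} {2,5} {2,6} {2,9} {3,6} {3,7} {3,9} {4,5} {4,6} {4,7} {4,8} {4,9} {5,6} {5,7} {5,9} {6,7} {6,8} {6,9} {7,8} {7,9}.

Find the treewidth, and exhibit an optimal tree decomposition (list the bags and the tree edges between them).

Treewidth 4.
One optimal decomposition is:
Bags: B1 = {1, 4, 6, 7, 9}  B2 = {4, 5, 6, 7, 9}  B3 = {1, 4, 6, 7, 8}  B4 = {2, 4, 5, 6, 9}  B5 = {1, 3, 6, 7, 9}  B6 = {0, 4, 5, 6, 9}
Tree: B1–B2, B1–B3, B2–B4, B1–B5, B4–B6

Every bag has size at most 5, so the width is 5 − 1 = 4 and tw(G) ≤ 4. On the other hand G contains the 5-clique {1, 3, 6, 7, 9}. A clique must lie in a single bag of any decomposition, so no decomposition can have width below 4. Hence tw(G) = 4 exactly.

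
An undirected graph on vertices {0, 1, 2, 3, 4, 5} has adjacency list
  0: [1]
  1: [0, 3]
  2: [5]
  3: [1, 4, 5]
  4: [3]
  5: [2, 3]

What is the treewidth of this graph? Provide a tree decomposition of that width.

Treewidth 1.
One optimal decomposition is:
Bags: B1 = {3, 5}  B2 = {1, 3}  B3 = {0, 1}  B4 = {2, 5}  B5 = {3, 4}
Tree: B1–B2, B2–B3, B1–B4, B1–B5

Each bag holds 2 vertices, so the decomposition has width 1, which upper-bounds the treewidth. Since G has at least one edge (e.g. 3–5), it is not an edgeless graph, so tw(G) ≥ 1. Therefore the treewidth is 1.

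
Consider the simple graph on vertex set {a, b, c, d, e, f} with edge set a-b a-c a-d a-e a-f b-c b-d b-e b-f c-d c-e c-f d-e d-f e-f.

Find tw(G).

5

A width-5 tree decomposition is:
Bags: B1 = {a, b, c, d, e, f}
Tree: (single bag)
With just one bag of size 6, the width is 6 − 1 = 5, so tw(G) ≤ 5. Conversely, {a, b, c, d, e, f} is a clique of size 6, and the vertices of any clique must share a bag in every tree decomposition; so some bag has ≥ 6 vertices and tw(G) ≥ 5. Hence tw(G) = 5 exactly.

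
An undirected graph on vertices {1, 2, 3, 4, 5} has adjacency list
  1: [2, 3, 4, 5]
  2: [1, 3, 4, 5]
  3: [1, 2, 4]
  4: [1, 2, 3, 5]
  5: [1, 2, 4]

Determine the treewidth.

3

A width-3 tree decomposition is:
Bags: B1 = {1, 2, 4, 5}  B2 = {1, 2, 3, 4}
Tree: B1–B2
The largest bag has 4 vertices, giving width 3; this decomposition certifies tw(G) ≤ 3. On the other hand G contains the 4-clique {1, 2, 3, 4}. A clique must lie in a single bag of any decomposition, so no decomposition can have width below 3. Combining the bounds, tw(G) = 3.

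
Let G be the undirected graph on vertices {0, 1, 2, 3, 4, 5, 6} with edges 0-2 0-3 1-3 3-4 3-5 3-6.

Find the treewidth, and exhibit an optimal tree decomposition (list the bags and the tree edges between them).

Every bag has size at most 2, so the width is 2 − 1 = 1 and tw(G) ≤ 1. Since G has at least one edge (e.g. 3–4), it is not an edgeless graph, so tw(G) ≥ 1. Therefore the treewidth is 1.

Treewidth 1.
One such decomposition:
Bags: B1 = {3, 4}  B2 = {0, 3}  B3 = {1, 3}  B4 = {0, 2}  B5 = {3, 6}  B6 = {3, 5}
Tree: B1–B2, B1–B3, B2–B4, B3–B5, B2–B6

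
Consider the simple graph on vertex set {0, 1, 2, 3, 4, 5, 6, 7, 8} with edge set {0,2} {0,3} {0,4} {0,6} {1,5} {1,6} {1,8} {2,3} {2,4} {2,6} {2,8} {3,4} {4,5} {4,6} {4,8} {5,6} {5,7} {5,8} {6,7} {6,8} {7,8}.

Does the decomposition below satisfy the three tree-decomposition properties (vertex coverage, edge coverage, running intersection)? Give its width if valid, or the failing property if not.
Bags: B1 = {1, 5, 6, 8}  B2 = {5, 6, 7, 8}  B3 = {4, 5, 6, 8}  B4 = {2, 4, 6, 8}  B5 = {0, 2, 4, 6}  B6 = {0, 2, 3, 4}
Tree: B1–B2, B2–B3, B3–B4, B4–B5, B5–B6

Yes; width 3.

Checking the three conditions: (i) the bags cover all of {0, 1, 2, 3, 4, 5, 6, 7, 8}; (ii) for each edge, some bag contains both endpoints; (iii) the bags containing any fixed vertex form a subtree. All hold, so the decomposition is valid with width 4 − 1 = 3.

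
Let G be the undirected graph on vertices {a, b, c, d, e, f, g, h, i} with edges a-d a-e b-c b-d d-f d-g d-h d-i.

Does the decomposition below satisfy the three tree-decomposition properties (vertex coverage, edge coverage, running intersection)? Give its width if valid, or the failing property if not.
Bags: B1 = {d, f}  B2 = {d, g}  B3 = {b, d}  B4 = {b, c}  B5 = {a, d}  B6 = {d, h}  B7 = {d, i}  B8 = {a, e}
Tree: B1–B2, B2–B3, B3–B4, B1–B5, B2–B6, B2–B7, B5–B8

Yes; width 1.

Every vertex of G appears in some bag (union = {a, b, c, d, e, f, g, h, i}); every edge is covered by a bag; and for each vertex v the set of bags containing v is connected in the bag tree. The decomposition is therefore valid. The largest bag has 2 vertices, so the width is 1.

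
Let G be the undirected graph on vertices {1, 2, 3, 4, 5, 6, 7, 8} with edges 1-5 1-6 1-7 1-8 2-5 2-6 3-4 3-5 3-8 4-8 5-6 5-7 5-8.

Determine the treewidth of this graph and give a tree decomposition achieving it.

Treewidth 2.
One such decomposition:
Bags: B1 = {1, 5, 8}  B2 = {3, 5, 8}  B3 = {1, 5, 6}  B4 = {2, 5, 6}  B5 = {1, 5, 7}  B6 = {3, 4, 8}
Tree: B1–B2, B1–B3, B3–B4, B1–B5, B2–B6

The largest bag has 3 vertices, giving width 2; this decomposition certifies tw(G) ≤ 2. For the lower bound, the 3 vertices {3, 4, 8} are pairwise adjacent, and any tree decomposition puts a clique entirely inside one bag — forcing width ≥ 2. Therefore the treewidth is 2.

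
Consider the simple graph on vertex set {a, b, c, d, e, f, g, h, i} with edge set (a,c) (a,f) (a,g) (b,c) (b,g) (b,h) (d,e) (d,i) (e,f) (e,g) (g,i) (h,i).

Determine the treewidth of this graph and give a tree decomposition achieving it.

Treewidth 3.
One optimal decomposition is:
Bags: B1 = {a, d, e, f}  B2 = {a, d, e, g}  B3 = {a, d, g, i}  B4 = {a, c, g, i}  B5 = {b, c, g, i}  B6 = {b, c, h, i}
Tree: B1–B2, B2–B3, B3–B4, B4–B5, B5–B6

The largest bag has 4 vertices, giving width 3; this decomposition certifies tw(G) ≤ 3. For the lower bound: the 4 vertex sets {d,e,f}, {a}, {g}, {b,c,h,i} are disjoint, each induces a connected subgraph, and every pair is joined by at least one edge of G. Contracting each set to a single vertex therefore yields K_{4} as a minor, and since treewidth is minor-monotone, tw(G) ≥ tw(K_{4}) = 3. Hence tw(G) = 3 exactly.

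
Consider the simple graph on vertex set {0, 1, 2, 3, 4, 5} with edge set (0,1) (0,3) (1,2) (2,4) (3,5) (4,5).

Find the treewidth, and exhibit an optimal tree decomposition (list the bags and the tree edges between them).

Treewidth 2.
Bags: B1 = {0, 3, 5}  B2 = {0, 1, 5}  B3 = {1, 2, 5}  B4 = {2, 4, 5}
Tree: B1–B2, B2–B3, B3–B4

Every bag has size at most 3, so the width is 3 − 1 = 2 and tw(G) ≤ 2. For the lower bound, G contains the cycle 5–3–0–1–2–4–5, so G is not a forest; only forests have treewidth ≤ 1, hence tw(G) ≥ 2. Combining the bounds, tw(G) = 2.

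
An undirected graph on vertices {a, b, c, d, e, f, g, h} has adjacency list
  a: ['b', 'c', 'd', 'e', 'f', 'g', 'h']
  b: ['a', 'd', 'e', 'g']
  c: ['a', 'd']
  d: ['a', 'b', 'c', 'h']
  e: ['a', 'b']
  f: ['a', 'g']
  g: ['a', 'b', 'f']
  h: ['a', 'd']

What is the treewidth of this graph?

A width-2 tree decomposition is:
Bags: B1 = {a, b, g}  B2 = {a, b, e}  B3 = {a, f, g}  B4 = {a, b, d}  B5 = {a, d, h}  B6 = {a, c, d}
Tree: B1–B2, B1–B3, B1–B4, B4–B5, B5–B6
The largest bag has 3 vertices, giving width 2; this decomposition certifies tw(G) ≤ 2. On the other hand G contains the 3-clique {a, d, h}. A clique must lie in a single bag of any decomposition, so no decomposition can have width below 2. Hence tw(G) = 2 exactly.

2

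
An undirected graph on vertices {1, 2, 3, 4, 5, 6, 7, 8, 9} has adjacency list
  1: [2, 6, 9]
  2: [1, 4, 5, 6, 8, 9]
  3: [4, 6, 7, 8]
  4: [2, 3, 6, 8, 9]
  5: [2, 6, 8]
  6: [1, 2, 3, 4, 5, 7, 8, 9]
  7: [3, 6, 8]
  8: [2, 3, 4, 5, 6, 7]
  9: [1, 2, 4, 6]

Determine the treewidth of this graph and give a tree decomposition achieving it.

Each bag holds 4 vertices, so the decomposition has width 3, which upper-bounds the treewidth. On the other hand G contains the 4-clique {1, 2, 6, 9}. A clique must lie in a single bag of any decomposition, so no decomposition can have width below 3. The upper and lower bounds meet at 3, so that is the treewidth.

Treewidth 3.
Bags: B1 = {2, 4, 6, 8}  B2 = {2, 4, 6, 9}  B3 = {2, 5, 6, 8}  B4 = {1, 2, 6, 9}  B5 = {3, 4, 6, 8}  B6 = {3, 6, 7, 8}
Tree: B1–B2, B1–B3, B2–B4, B1–B5, B5–B6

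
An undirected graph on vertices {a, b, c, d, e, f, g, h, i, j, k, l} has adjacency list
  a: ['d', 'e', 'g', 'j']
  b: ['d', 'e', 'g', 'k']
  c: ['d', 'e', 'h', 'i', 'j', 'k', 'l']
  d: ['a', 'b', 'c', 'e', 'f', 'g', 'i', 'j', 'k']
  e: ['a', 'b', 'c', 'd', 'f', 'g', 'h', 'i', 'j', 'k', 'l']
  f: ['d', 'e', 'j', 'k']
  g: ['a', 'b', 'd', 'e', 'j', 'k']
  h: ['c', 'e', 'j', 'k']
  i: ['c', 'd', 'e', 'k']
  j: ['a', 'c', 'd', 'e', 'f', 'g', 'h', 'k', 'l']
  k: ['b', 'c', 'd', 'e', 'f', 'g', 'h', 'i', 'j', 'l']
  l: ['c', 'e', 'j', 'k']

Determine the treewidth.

4

A width-4 tree decomposition is:
Bags: B1 = {c, d, e, j, k}  B2 = {d, e, g, j, k}  B3 = {c, d, e, i, k}  B4 = {a, d, e, g, j}  B5 = {c, e, h, j, k}  B6 = {d, e, f, j, k}  B7 = {c, e, j, k, l}  B8 = {b, d, e, g, k}
Tree: B1–B2, B1–B3, B2–B4, B1–B5, B2–B6, B1–B7, B2–B8
Each bag holds 5 vertices, so the decomposition has width 4, which upper-bounds the treewidth. For the lower bound, the 5 vertices {a, d, e, g, j} are pairwise adjacent, and any tree decomposition puts a clique entirely inside one bag — forcing width ≥ 4. Hence tw(G) = 4 exactly.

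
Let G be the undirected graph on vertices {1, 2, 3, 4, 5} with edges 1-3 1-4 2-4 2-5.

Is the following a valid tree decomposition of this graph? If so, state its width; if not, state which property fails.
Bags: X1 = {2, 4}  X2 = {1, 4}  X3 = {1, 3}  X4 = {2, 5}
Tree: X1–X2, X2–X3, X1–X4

Yes; width 1.

Vertex coverage: the bags together contain {1, 2, 3, 4, 5}, the full vertex set. Edge coverage: each edge of G has both endpoints in at least one bag. Running intersection: for every vertex, the bags containing it form a connected subtree. All three properties hold, so this is a valid tree decomposition of width max|bag| − 1 = 1, and hence tw(G) ≤ 1.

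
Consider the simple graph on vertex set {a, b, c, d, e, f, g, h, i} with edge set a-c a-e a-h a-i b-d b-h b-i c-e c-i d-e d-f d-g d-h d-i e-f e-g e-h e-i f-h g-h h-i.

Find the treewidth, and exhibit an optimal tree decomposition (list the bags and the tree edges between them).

Treewidth 3.
One optimal decomposition is:
Bags: B1 = {d, e, h, i}  B2 = {b, d, h, i}  B3 = {d, e, g, h}  B4 = {a, e, h, i}  B5 = {a, c, e, i}  B6 = {d, e, f, h}
Tree: B1–B2, B1–B3, B1–B4, B4–B5, B3–B6

The largest bag has 4 vertices, giving width 3; this decomposition certifies tw(G) ≤ 3. On the other hand G contains the 4-clique {d, e, g, h}. A clique must lie in a single bag of any decomposition, so no decomposition can have width below 3. The upper and lower bounds meet at 3, so that is the treewidth.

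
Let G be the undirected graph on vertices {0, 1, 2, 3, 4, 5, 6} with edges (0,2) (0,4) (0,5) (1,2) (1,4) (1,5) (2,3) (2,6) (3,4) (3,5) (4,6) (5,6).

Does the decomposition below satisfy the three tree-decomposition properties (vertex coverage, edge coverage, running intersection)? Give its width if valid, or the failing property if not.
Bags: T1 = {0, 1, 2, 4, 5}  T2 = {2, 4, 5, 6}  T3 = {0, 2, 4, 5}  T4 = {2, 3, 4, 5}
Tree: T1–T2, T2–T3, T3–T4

A tree decomposition must satisfy three properties: every vertex lies in some bag; for every edge, both endpoints lie together in some bag; and for every vertex, the bags containing it form a connected subtree. Here bags containing vertex 0 are not connected in the tree, so the decomposition is invalid.

No — bags containing vertex 0 are not connected in the tree.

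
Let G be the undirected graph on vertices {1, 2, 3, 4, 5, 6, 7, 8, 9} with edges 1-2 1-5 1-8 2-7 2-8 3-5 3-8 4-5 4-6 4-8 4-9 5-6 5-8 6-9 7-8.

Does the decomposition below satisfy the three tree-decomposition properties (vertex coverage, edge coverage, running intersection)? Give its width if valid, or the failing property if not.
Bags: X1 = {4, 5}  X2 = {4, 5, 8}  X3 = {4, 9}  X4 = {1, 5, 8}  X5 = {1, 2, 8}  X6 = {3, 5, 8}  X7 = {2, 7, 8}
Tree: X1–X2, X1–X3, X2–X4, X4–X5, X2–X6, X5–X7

A tree decomposition must satisfy three properties: every vertex lies in some bag; for every edge, both endpoints lie together in some bag; and for every vertex, the bags containing it form a connected subtree. Here vertex 6 appears in no bag, so the decomposition is invalid.

No — vertex 6 appears in no bag.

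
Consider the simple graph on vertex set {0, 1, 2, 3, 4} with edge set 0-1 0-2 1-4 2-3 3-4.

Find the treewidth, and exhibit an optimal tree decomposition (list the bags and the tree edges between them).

Treewidth 2.
One such decomposition:
Bags: B1 = {0, 1, 4}  B2 = {0, 3, 4}  B3 = {0, 2, 3}
Tree: B1–B2, B2–B3

Each bag holds 3 vertices, so the decomposition has width 2, which upper-bounds the treewidth. Since 0–1–4–3–2–0 is a cycle in G, G is not acyclic. Forests are exactly the graphs of treewidth ≤ 1, so tw(G) ≥ 2. Combining the bounds, tw(G) = 2.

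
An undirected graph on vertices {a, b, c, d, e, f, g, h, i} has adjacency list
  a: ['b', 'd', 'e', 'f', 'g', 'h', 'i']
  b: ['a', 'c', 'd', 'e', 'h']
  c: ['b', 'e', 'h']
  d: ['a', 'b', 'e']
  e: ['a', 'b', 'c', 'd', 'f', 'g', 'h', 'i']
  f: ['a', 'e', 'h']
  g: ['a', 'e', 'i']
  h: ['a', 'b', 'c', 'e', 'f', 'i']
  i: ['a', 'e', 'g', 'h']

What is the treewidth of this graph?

A width-3 tree decomposition is:
Bags: B1 = {a, b, e, h}  B2 = {a, e, h, i}  B3 = {a, e, f, h}  B4 = {a, e, g, i}  B5 = {a, b, d, e}  B6 = {b, c, e, h}
Tree: B1–B2, B2–B3, B2–B4, B1–B5, B1–B6
The largest bag has 4 vertices, giving width 3; this decomposition certifies tw(G) ≤ 3. For the lower bound, the 4 vertices {b, c, e, h} are pairwise adjacent, and any tree decomposition puts a clique entirely inside one bag — forcing width ≥ 3. Hence tw(G) = 3 exactly.

3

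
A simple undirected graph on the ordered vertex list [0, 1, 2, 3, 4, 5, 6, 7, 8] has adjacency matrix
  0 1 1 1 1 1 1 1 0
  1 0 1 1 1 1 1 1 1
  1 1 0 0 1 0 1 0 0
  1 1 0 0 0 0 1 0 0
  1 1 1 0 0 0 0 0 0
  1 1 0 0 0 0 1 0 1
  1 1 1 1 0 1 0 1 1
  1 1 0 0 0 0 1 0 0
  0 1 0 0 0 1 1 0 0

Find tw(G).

3

A width-3 tree decomposition is:
Bags: B1 = {0, 1, 6, 7}  B2 = {0, 1, 5, 6}  B3 = {0, 1, 2, 6}  B4 = {0, 1, 3, 6}  B5 = {0, 1, 2, 4}  B6 = {1, 5, 6, 8}
Tree: B1–B2, B2–B3, B2–B4, B3–B5, B2–B6
The largest bag has 4 vertices, giving width 3; this decomposition certifies tw(G) ≤ 3. On the other hand G contains the 4-clique {0, 1, 2, 4}. A clique must lie in a single bag of any decomposition, so no decomposition can have width below 3. Therefore the treewidth is 3.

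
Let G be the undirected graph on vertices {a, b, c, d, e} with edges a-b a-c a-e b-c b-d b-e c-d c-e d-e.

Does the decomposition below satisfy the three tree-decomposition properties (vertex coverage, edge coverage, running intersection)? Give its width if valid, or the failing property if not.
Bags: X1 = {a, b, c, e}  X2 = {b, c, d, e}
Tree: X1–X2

Vertex coverage: the bags together contain {a, b, c, d, e}, the full vertex set. Edge coverage: each edge of G has both endpoints in at least one bag. Running intersection: for every vertex, the bags containing it form a connected subtree. All three properties hold, so this is a valid tree decomposition of width max|bag| − 1 = 3, and hence tw(G) ≤ 3.

Yes; width 3.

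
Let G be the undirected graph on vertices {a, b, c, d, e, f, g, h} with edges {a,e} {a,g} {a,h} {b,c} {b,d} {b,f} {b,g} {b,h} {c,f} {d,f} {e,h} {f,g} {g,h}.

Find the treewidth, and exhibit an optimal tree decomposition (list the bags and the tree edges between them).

The largest bag has 3 vertices, giving width 2; this decomposition certifies tw(G) ≤ 2. Conversely, {a, e, h} is a clique of size 3, and the vertices of any clique must share a bag in every tree decomposition; so some bag has ≥ 3 vertices and tw(G) ≥ 2. Hence tw(G) = 2 exactly.

Treewidth 2.
One such decomposition:
Bags: B1 = {b, d, f}  B2 = {b, f, g}  B3 = {b, g, h}  B4 = {b, c, f}  B5 = {a, g, h}  B6 = {a, e, h}
Tree: B1–B2, B2–B3, B2–B4, B3–B5, B5–B6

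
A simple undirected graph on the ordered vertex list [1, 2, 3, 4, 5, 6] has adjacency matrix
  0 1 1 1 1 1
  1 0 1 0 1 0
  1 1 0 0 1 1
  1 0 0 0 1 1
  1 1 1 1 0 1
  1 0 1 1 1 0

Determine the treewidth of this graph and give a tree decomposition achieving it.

Treewidth 3.
One such decomposition:
Bags: B1 = {1, 3, 5, 6}  B2 = {1, 4, 5, 6}  B3 = {1, 2, 3, 5}
Tree: B1–B2, B1–B3

The largest bag has 4 vertices, giving width 3; this decomposition certifies tw(G) ≤ 3. For the lower bound, the 4 vertices {1, 2, 3, 5} are pairwise adjacent, and any tree decomposition puts a clique entirely inside one bag — forcing width ≥ 3. The upper and lower bounds meet at 3, so that is the treewidth.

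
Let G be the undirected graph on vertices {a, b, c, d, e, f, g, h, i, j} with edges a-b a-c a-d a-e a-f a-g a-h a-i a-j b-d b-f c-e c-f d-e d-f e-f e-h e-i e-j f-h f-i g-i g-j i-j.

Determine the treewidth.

A width-3 tree decomposition is:
Bags: B1 = {a, d, e, f}  B2 = {a, e, f, i}  B3 = {a, c, e, f}  B4 = {a, e, f, h}  B5 = {a, e, i, j}  B6 = {a, b, d, f}  B7 = {a, g, i, j}
Tree: B1–B2, B1–B3, B3–B4, B2–B5, B1–B6, B5–B7
Each bag holds 4 vertices, so the decomposition has width 3, which upper-bounds the treewidth. Conversely, {a, g, i, j} is a clique of size 4, and the vertices of any clique must share a bag in every tree decomposition; so some bag has ≥ 4 vertices and tw(G) ≥ 3. Therefore the treewidth is 3.

3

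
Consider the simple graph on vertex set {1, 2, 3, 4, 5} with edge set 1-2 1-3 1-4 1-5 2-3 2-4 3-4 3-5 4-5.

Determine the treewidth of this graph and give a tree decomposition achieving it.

The largest bag has 4 vertices, giving width 3; this decomposition certifies tw(G) ≤ 3. For the lower bound, the 4 vertices {1, 2, 3, 4} are pairwise adjacent, and any tree decomposition puts a clique entirely inside one bag — forcing width ≥ 3. Therefore the treewidth is 3.

Treewidth 3.
One such decomposition:
Bags: B1 = {1, 2, 3, 4}  B2 = {1, 3, 4, 5}
Tree: B1–B2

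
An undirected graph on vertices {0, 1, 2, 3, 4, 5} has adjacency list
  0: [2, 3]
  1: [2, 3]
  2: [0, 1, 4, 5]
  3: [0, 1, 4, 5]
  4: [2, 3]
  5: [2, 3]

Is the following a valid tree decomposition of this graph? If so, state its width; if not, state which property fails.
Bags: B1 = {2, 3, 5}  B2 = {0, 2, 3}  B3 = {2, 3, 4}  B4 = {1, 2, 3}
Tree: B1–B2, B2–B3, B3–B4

Yes; width 2.

Checking the three conditions: (i) the bags cover all of {0, 1, 2, 3, 4, 5}; (ii) for each edge, some bag contains both endpoints; (iii) the bags containing any fixed vertex form a subtree. All hold, so the decomposition is valid with width 3 − 1 = 2.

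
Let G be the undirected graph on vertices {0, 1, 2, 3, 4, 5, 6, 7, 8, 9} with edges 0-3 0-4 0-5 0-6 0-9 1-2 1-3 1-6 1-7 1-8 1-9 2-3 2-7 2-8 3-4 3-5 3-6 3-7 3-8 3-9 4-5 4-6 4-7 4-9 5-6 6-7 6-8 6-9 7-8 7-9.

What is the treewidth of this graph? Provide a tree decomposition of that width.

Treewidth 4.
One optimal decomposition is:
Bags: B1 = {0, 3, 4, 6, 9}  B2 = {3, 4, 6, 7, 9}  B3 = {1, 3, 6, 7, 9}  B4 = {0, 3, 4, 5, 6}  B5 = {1, 3, 6, 7, 8}  B6 = {1, 2, 3, 7, 8}
Tree: B1–B2, B2–B3, B1–B4, B3–B5, B5–B6

Every bag has size at most 5, so the width is 5 − 1 = 4 and tw(G) ≤ 4. For the lower bound, the 5 vertices {1, 2, 3, 7, 8} are pairwise adjacent, and any tree decomposition puts a clique entirely inside one bag — forcing width ≥ 4. Hence tw(G) = 4 exactly.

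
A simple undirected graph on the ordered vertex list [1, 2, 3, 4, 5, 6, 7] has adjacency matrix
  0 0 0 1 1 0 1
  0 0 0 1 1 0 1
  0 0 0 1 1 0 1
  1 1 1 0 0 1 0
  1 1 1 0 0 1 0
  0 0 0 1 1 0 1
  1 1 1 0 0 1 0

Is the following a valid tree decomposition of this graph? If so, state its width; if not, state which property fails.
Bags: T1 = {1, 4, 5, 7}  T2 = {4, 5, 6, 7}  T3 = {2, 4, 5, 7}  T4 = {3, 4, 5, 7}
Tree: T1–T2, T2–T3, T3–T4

Every vertex of G appears in some bag (union = {1, 2, 3, 4, 5, 6, 7}); every edge is covered by a bag; and for each vertex v the set of bags containing v is connected in the bag tree. The decomposition is therefore valid. The largest bag has 4 vertices, so the width is 3.

Yes; width 3.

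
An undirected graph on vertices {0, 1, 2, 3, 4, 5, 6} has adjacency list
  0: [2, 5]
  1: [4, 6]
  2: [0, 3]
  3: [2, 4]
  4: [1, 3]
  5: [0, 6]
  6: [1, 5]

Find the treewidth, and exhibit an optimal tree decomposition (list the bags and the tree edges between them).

Every bag has size at most 3, so the width is 3 − 1 = 2 and tw(G) ≤ 2. For the lower bound, G contains the cycle 4–1–6–5–0–2–3–4, so G is not a forest; only forests have treewidth ≤ 1, hence tw(G) ≥ 2. The upper and lower bounds meet at 2, so that is the treewidth.

Treewidth 2.
One optimal decomposition is:
Bags: B1 = {1, 4, 6}  B2 = {4, 5, 6}  B3 = {0, 4, 5}  B4 = {0, 2, 4}  B5 = {2, 3, 4}
Tree: B1–B2, B2–B3, B3–B4, B4–B5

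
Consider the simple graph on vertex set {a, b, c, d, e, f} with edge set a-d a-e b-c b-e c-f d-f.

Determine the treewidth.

2

A width-2 tree decomposition is:
Bags: B1 = {a, d, e}  B2 = {d, e, f}  B3 = {c, e, f}  B4 = {b, c, e}
Tree: B1–B2, B2–B3, B3–B4
The largest bag has 3 vertices, giving width 2; this decomposition certifies tw(G) ≤ 2. The edges e–a–d–f–c–b–e form a cycle, so G is not a tree and its treewidth is at least 2. Combining the bounds, tw(G) = 2.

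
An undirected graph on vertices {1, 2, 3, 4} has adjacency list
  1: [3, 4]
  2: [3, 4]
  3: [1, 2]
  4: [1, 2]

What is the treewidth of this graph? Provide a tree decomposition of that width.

Treewidth 2.
One optimal decomposition is:
Bags: B1 = {2, 3, 4}  B2 = {1, 3, 4}
Tree: B1–B2

The largest bag has 3 vertices, giving width 2; this decomposition certifies tw(G) ≤ 2. For the lower bound, G contains the cycle 3–2–4–1–3, so G is not a forest; only forests have treewidth ≤ 1, hence tw(G) ≥ 2. Hence tw(G) = 2 exactly.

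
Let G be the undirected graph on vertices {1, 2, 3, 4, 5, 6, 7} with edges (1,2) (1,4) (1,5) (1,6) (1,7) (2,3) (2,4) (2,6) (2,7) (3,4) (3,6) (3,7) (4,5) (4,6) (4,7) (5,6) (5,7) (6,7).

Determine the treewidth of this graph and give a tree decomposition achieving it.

The largest bag has 5 vertices, giving width 4; this decomposition certifies tw(G) ≤ 4. For the lower bound, the 5 vertices {1, 2, 4, 6, 7} are pairwise adjacent, and any tree decomposition puts a clique entirely inside one bag — forcing width ≥ 4. The upper and lower bounds meet at 4, so that is the treewidth.

Treewidth 4.
Bags: B1 = {2, 3, 4, 6, 7}  B2 = {1, 2, 4, 6, 7}  B3 = {1, 4, 5, 6, 7}
Tree: B1–B2, B2–B3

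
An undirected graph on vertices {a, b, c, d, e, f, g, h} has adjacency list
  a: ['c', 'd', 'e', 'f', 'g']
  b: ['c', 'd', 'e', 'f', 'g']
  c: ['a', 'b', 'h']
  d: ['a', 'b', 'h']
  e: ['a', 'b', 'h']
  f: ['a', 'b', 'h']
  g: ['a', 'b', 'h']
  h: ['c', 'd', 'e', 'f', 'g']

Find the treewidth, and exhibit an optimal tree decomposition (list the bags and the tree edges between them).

The largest bag has 4 vertices, giving width 3; this decomposition certifies tw(G) ≤ 3. For the lower bound: the 4 vertex sets {b,c}, {a,d}, {h}, {g} are disjoint, each induces a connected subgraph, and every pair is joined by at least one edge of G. Contracting each set to a single vertex therefore yields K_{4} as a minor, and since treewidth is minor-monotone, tw(G) ≥ tw(K_{4}) = 3. Combining the bounds, tw(G) = 3.

Treewidth 3.
One such decomposition:
Bags: B1 = {a, b, c, h}  B2 = {a, b, d, h}  B3 = {a, b, g, h}  B4 = {a, b, e, h}  B5 = {a, b, f, h}
Tree: B1–B2, B2–B3, B3–B4, B4–B5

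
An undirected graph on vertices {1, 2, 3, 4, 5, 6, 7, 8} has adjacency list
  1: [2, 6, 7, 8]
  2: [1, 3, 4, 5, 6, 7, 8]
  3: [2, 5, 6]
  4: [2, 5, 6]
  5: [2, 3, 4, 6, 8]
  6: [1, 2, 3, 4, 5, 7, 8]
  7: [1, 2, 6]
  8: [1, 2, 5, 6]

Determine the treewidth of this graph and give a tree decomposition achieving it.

The largest bag has 4 vertices, giving width 3; this decomposition certifies tw(G) ≤ 3. On the other hand G contains the 4-clique {1, 2, 6, 8}. A clique must lie in a single bag of any decomposition, so no decomposition can have width below 3. Hence tw(G) = 3 exactly.

Treewidth 3.
One such decomposition:
Bags: B1 = {1, 2, 6, 7}  B2 = {1, 2, 6, 8}  B3 = {2, 5, 6, 8}  B4 = {2, 4, 5, 6}  B5 = {2, 3, 5, 6}
Tree: B1–B2, B2–B3, B3–B4, B4–B5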